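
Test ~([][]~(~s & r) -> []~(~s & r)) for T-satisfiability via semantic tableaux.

1. ~([][]~(~s & r) -> []~(~s & r)), u
2. [][]~(~s & r), u
3. ~[]~(~s & r), u
4. []~(~s & r), u
5. ~(~s & r), u
6. ~r, u
7. ~s & r, v
8. ~s, v
9. r, v
10. []~(~s & r), v
11. ~(~s & r), v
12. ~r, v
Accessibility: uRu, uRv, vRv
Branch closes: r and ~r both at v.
(One branch shown.) All branches close.

No, unsatisfiable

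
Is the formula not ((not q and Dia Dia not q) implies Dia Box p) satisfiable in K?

Satisfiable

1. not ((not q and Dia Dia not q) implies Dia Box p), u
2. not q and Dia Dia not q, u   [neg-implies-rule on 1]
3. not Dia Box p, u   [neg-implies-rule on 1]
4. not q, u   [and-rule on 2]
5. Dia Dia not q, u   [and-rule on 2]
6. Dia not q, v   [Dia-rule on 5: fresh world v, uRv]
7. not Box p, v   [neg-Dia-rule on 3 via uRv]
8. not q, w   [Dia-rule on 6: fresh world w, vRw]
9. not p, x   [neg-Box-rule on 7: fresh world x, vRx]
Accessibility: uRv, vRw, vRx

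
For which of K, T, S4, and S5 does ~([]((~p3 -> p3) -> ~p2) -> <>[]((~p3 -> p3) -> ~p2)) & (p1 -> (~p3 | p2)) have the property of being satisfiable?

K

K-tableau for the formula:
1. ~([]((~p3 -> p3) -> ~p2) -> <>[]((~p3 -> p3) -> ~p2)) & (p1 -> (~p3 | p2)), w0
2. ~([]((~p3 -> p3) -> ~p2) -> <>[]((~p3 -> p3) -> ~p2)), w0
3. p1 -> (~p3 | p2), w0
4. []((~p3 -> p3) -> ~p2), w0
5. ~<>[]((~p3 -> p3) -> ~p2), w0
6. ~p3 | p2, w0
7. p2, w0
Complete open branch: satisfiable in K.
T-tableau for the formula:
1. ~([]((~p3 -> p3) -> ~p2) -> <>[]((~p3 -> p3) -> ~p2)) & (p1 -> (~p3 | p2)), w0
2. ~([]((~p3 -> p3) -> ~p2) -> <>[]((~p3 -> p3) -> ~p2)), w0
3. p1 -> (~p3 | p2), w0
4. []((~p3 -> p3) -> ~p2), w0
5. ~<>[]((~p3 -> p3) -> ~p2), w0
6. (~p3 -> p3) -> ~p2, w0
7. ~[]((~p3 -> p3) -> ~p2), w0
8. ~p3 | p2, w0
9. ~(~p3 -> p3), w0
10. ~p3, w0
11. p2, w0
12. ~((~p3 -> p3) -> ~p2), w1
13. ~p3 -> p3, w1
14. p2, w1
15. (~p3 -> p3) -> ~p2, w1
16. ~[]((~p3 -> p3) -> ~p2), w1
17. p3, w1
18. ~(~p3 -> p3), w1
19. ~p3, w1
Accessibility: w0Rw0, w0Rw1, w1Rw1
Branch closes: p3 and ~p3 both at w1.
Every branch closes (one shown): unsatisfiable in T, hence also in S4, S5 (every S4/S5-frame is a T-frame).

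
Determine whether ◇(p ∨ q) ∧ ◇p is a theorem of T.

Tableau for the negation ¬(◇(p ∨ q) ∧ ◇p):
1. ¬(◇(p ∨ q) ∧ ◇p), w0
2. ¬◇p, w0   [¬∧-rule on 1 (branches; this branch)]
3. ¬p, w0   [¬◇-rule on 2 via w0Rw0]
Accessibility: w0Rw0
The negation has an open branch (countermodel exists).

Invalid (countermodel exists)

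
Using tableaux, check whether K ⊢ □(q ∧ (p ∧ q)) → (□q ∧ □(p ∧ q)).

Tableau for the negation ¬(□(q ∧ (p ∧ q)) → (□q ∧ □(p ∧ q))):
1. ¬(□(q ∧ (p ∧ q)) → (□q ∧ □(p ∧ q))), w0
2. □(q ∧ (p ∧ q)), w0
3. ¬(□q ∧ □(p ∧ q)), w0
4. ¬□(p ∧ q), w0
5. ¬(p ∧ q), w1
6. q ∧ (p ∧ q), w1
7. q, w1
8. p ∧ q, w1
9. p, w1
10. ¬q, w1
Accessibility: w0Rw1
Branch closes: q and ¬q both at w1.
Every branch of the negation's tableau closes; the branch above is one of them.

Yes, valid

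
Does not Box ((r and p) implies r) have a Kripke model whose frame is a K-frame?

1. not Box ((r and p) implies r), w0
2. not ((r and p) implies r), w1
3. r and p, w1
4. not r, w1
5. r, w1
6. p, w1
Accessibility: w0Rw1
Branch closes: r and not r both at w1.
Every branch closes; the branch above is one of them.

Unsatisfiable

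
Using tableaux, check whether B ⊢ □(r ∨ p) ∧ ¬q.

Tableau for the negation ¬(□(r ∨ p) ∧ ¬q):
1. ¬(□(r ∨ p) ∧ ¬q), u
2. q, u
Accessibility: uRu
The negation has an open branch (countermodel exists).

Invalid (countermodel exists)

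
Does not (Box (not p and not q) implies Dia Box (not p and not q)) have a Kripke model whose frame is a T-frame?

Unsatisfiable

1. not (Box (not p and not q) implies Dia Box (not p and not q)), w0
2. Box (not p and not q), w0
3. not Dia Box (not p and not q), w0
4. not p and not q, w0
5. not p, w0
6. not q, w0
7. not Box (not p and not q), w0
8. not (not p and not q), w1
9. not p and not q, w1
10. not p, w1
11. not q, w1
12. not Box (not p and not q), w1
13. q, w1
Accessibility: w0Rw0, w0Rw1, w1Rw1
Branch closes: q and not q both at w1.
All branches of the tableau close; one closing branch shown above.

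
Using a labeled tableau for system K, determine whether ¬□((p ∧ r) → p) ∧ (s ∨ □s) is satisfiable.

1. ¬□((p ∧ r) → p) ∧ (s ∨ □s), 0
2. ¬□((p ∧ r) → p), 0
3. s ∨ □s, 0
4. □s, 0
5. ¬((p ∧ r) → p), 1
6. p ∧ r, 1
7. ¬p, 1
8. p, 1
9. r, 1
Accessibility: 0R1
Branch closes: p and ¬p both at 1.
(One branch shown.) All branches close.

No, unsatisfiable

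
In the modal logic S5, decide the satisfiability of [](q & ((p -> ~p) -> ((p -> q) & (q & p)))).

1. [](q & ((p -> ~p) -> ((p -> q) & (q & p)))), 0
2. q & ((p -> ~p) -> ((p -> q) & (q & p))), 0
3. q, 0
4. (p -> ~p) -> ((p -> q) & (q & p)), 0
5. (p -> q) & (q & p), 0
6. p -> q, 0
7. q & p, 0
8. p, 0
Accessibility: 0R0

Satisfiable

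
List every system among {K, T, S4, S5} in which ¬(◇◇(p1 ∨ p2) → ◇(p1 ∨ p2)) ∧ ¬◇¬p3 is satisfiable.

K, T

T-tableau for the formula:
1. ¬(◇◇(p1 ∨ p2) → ◇(p1 ∨ p2)) ∧ ¬◇¬p3, w0
2. ¬(◇◇(p1 ∨ p2) → ◇(p1 ∨ p2)), w0
3. ¬◇¬p3, w0
4. ◇◇(p1 ∨ p2), w0
5. ¬◇(p1 ∨ p2), w0
6. p3, w0
7. ¬(p1 ∨ p2), w0
8. ¬p1, w0
9. ¬p2, w0
10. ◇(p1 ∨ p2), w1
11. p3, w1
12. ¬(p1 ∨ p2), w1
13. ¬p1, w1
14. ¬p2, w1
15. p1 ∨ p2, w2
16. p2, w2
Accessibility: w0Rw0, w0Rw1, w1Rw1, w1Rw2, w2Rw2
Complete open branch: satisfiable in T, hence also in K (this T-model is also a K-model).
S4-tableau for the formula:
1. ¬(◇◇(p1 ∨ p2) → ◇(p1 ∨ p2)) ∧ ¬◇¬p3, w0
2. ¬(◇◇(p1 ∨ p2) → ◇(p1 ∨ p2)), w0
3. ¬◇¬p3, w0
4. ◇◇(p1 ∨ p2), w0
5. ¬◇(p1 ∨ p2), w0
6. p3, w0
7. ¬(p1 ∨ p2), w0
8. ¬p1, w0
9. ¬p2, w0
10. ◇(p1 ∨ p2), w1
11. p3, w1
12. ¬(p1 ∨ p2), w1
13. ¬p1, w1
14. ¬p2, w1
15. p1 ∨ p2, w2
16. p3, w2
17. ¬(p1 ∨ p2), w2
18. ¬p1, w2
19. ¬p2, w2
20. p2, w2
Accessibility: w0Rw0, w0Rw1, w0Rw2, w1Rw1, w1Rw2, w2Rw2
Branch closes: p2 and ¬p2 both at w2.
Every branch closes (one shown): unsatisfiable in S4, hence also in S5 (every S5-frame is an S4-frame).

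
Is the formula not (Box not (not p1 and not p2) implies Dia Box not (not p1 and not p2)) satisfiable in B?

Unsatisfiable

1. not (Box not (not p1 and not p2) implies Dia Box not (not p1 and not p2)), w0
2. Box not (not p1 and not p2), w0   [neg-implies-rule on 1]
3. not Dia Box not (not p1 and not p2), w0   [neg-implies-rule on 1]
4. not (not p1 and not p2), w0   [Box-rule on 2 via w0Rw0]
5. not Box not (not p1 and not p2), w0   [neg-Dia-rule on 3 via w0Rw0]
6. p2, w0   [neg-and-rule on 4 (branches; this branch)]
7. not p1 and not p2, w1   [neg-Box-rule on 5: fresh world w1, w0Rw1]
8. not p1, w1   [and-rule on 7]
9. not p2, w1   [and-rule on 7]
10. not (not p1 and not p2), w1   [Box-rule on 2 via w0Rw1]
11. not Box not (not p1 and not p2), w1   [neg-Dia-rule on 3 via w0Rw1]
12. p2, w1   [neg-and-rule on 10 (branches; this branch)]
Accessibility: w0Rw0, w0Rw1, w1Rw0, w1Rw1
Branch closes: p2 and not p2 both at w1.
Every branch closes; the branch above is one of them.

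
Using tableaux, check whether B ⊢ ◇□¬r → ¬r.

Tableau for the negation ¬(◇□¬r → ¬r):
1. ¬(◇□¬r → ¬r), u
2. ◇□¬r, u
3. r, u
4. □¬r, v
5. ¬r, u
Accessibility: uRu, uRv, vRu, vRv
Branch closes: r and ¬r both at u.
All branches of the negation close; one closing branch shown above.

Yes, valid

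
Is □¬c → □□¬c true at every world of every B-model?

Tableau for the negation ¬(□¬c → □□¬c):
1. ¬(□¬c → □□¬c), 0
2. □¬c, 0
3. ¬□□¬c, 0
4. ¬c, 0
5. ¬□¬c, 1
6. ¬c, 1
7. c, 2
Accessibility: 0R0, 0R1, 1R0, 1R1, 1R2, 2R1, 2R2
The negation has an open branch (countermodel exists).

Not valid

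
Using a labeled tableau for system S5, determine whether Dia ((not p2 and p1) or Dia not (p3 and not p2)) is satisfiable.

1. Dia ((not p2 and p1) or Dia not (p3 and not p2)), w0
2. (not p2 and p1) or Dia not (p3 and not p2), w1   [Dia-rule on 1: fresh world w1, w0Rw1]
3. Dia not (p3 and not p2), w1   [or-rule on 2 (branches; this branch)]
4. not (p3 and not p2), w2   [Dia-rule on 3: fresh world w2, w1Rw2]
5. p2, w2   [neg-and-rule on 4 (branches; this branch)]
Accessibility: w0Rw0, w0Rw1, w0Rw2, w1Rw0, w1Rw1, w1Rw2, w2Rw0, w2Rw1, w2Rw2

Yes, satisfiable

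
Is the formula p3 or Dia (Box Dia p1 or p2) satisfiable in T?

1. p3 or Dia (Box Dia p1 or p2), u
2. Dia (Box Dia p1 or p2), u
3. Box Dia p1 or p2, v
4. p2, v
Accessibility: uRu, uRv, vRv

Satisfiable (open branch found)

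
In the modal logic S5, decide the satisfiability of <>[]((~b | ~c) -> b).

Yes, satisfiable

1. <>[]((~b | ~c) -> b), 0
2. []((~b | ~c) -> b), 1
3. (~b | ~c) -> b, 0
4. (~b | ~c) -> b, 1
5. b, 0
6. b, 1
Accessibility: 0R0, 0R1, 1R0, 1R1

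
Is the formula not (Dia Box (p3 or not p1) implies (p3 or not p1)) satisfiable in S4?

Satisfiable (open branch found)

1. not (Dia Box (p3 or not p1) implies (p3 or not p1)), 0
2. Dia Box (p3 or not p1), 0   [neg-implies-rule on 1]
3. not (p3 or not p1), 0   [neg-implies-rule on 1]
4. not p3, 0   [neg-or-rule on 3]
5. p1, 0   [neg-or-rule on 3]
6. Box (p3 or not p1), 1   [Dia-rule on 2: fresh world 1, 0R1]
7. p3 or not p1, 1   [Box-rule on 6 via 1R1]
8. not p1, 1   [or-rule on 7 (branches; this branch)]
Accessibility: 0R0, 0R1, 1R1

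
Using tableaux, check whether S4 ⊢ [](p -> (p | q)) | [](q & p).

Tableau for the negation ~([](p -> (p | q)) | [](q & p)):
1. ~([](p -> (p | q)) | [](q & p)), 0
2. ~[](p -> (p | q)), 0
3. ~[](q & p), 0
4. ~(p -> (p | q)), 1
5. p, 1
6. ~(p | q), 1
7. ~p, 1
8. ~q, 1
Accessibility: 0R0, 0R1, 1R1
Branch closes: p and ~p both at 1.
All branches of the negation close; one closing branch shown above.

Valid in S4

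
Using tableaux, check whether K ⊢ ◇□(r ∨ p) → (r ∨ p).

Tableau for the negation ¬(◇□(r ∨ p) → (r ∨ p)):
1. ¬(◇□(r ∨ p) → (r ∨ p)), w0
2. ◇□(r ∨ p), w0   [¬→-rule on 1]
3. ¬(r ∨ p), w0   [¬→-rule on 1]
4. ¬r, w0   [¬∨-rule on 3]
5. ¬p, w0   [¬∨-rule on 3]
6. □(r ∨ p), w1   [◇-rule on 2: fresh world w1, w0Rw1]
Accessibility: w0Rw1
The negation has an open branch (countermodel exists).

Not valid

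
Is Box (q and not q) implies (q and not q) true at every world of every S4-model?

Valid in S4

Tableau for the negation not (Box (q and not q) implies (q and not q)):
1. not (Box (q and not q) implies (q and not q)), u
2. Box (q and not q), u   [neg-implies-rule on 1]
3. not (q and not q), u   [neg-implies-rule on 1]
4. q and not q, u   [Box-rule on 2 via uRu]
5. q, u   [and-rule on 4]
6. not q, u   [and-rule on 4]
Accessibility: uRu
Branch closes: q and not q both at u.
All branches of the negation close; one closing branch shown above.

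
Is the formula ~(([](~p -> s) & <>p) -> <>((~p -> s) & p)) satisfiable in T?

1. ~(([](~p -> s) & <>p) -> <>((~p -> s) & p)), u
2. [](~p -> s) & <>p, u
3. ~<>((~p -> s) & p), u
4. [](~p -> s), u
5. <>p, u
6. ~((~p -> s) & p), u
7. ~p -> s, u
8. ~p, u
9. s, u
10. p, v
11. ~((~p -> s) & p), v
12. ~p -> s, v
13. ~(~p -> s), v
14. ~p, v
15. ~s, v
Accessibility: uRu, uRv, vRv
Branch closes: p and ~p both at v.
All branches of the tableau close; one closing branch shown above.

No, unsatisfiable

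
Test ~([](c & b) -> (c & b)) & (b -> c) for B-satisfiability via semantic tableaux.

Unsatisfiable

1. ~([](c & b) -> (c & b)) & (b -> c), w0
2. ~([](c & b) -> (c & b)), w0
3. b -> c, w0
4. [](c & b), w0
5. ~(c & b), w0
6. c & b, w0
7. c, w0
8. b, w0
9. ~b, w0
Accessibility: w0Rw0
Branch closes: b and ~b both at w0.
All branches of the tableau close; one closing branch shown above.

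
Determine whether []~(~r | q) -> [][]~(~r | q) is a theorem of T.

Not valid

Tableau for the negation ~([]~(~r | q) -> [][]~(~r | q)):
1. ~([]~(~r | q) -> [][]~(~r | q)), w0
2. []~(~r | q), w0   [~->-rule on 1]
3. ~[][]~(~r | q), w0   [~->-rule on 1]
4. ~(~r | q), w0   [[]-rule on 2 via w0Rw0]
5. r, w0   [~|-rule on 4]
6. ~q, w0   [~|-rule on 4]
7. ~[]~(~r | q), w1   [~[]-rule on 3: fresh world w1, w0Rw1]
8. ~(~r | q), w1   [[]-rule on 2 via w0Rw1]
9. r, w1   [~|-rule on 8]
10. ~q, w1   [~|-rule on 8]
11. ~r | q, w2   [~[]-rule on 7: fresh world w2, w1Rw2]
12. q, w2   [|-rule on 11 (branches; this branch)]
Accessibility: w0Rw0, w0Rw1, w1Rw1, w1Rw2, w2Rw2
The negation has an open branch (countermodel exists).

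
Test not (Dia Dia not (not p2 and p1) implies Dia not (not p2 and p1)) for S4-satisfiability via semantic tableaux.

No, unsatisfiable

1. not (Dia Dia not (not p2 and p1) implies Dia not (not p2 and p1)), w0
2. Dia Dia not (not p2 and p1), w0
3. not Dia not (not p2 and p1), w0
4. not p2 and p1, w0
5. not p2, w0
6. p1, w0
7. Dia not (not p2 and p1), w1
8. not p2 and p1, w1
9. not p2, w1
10. p1, w1
11. not (not p2 and p1), w2
12. not p2 and p1, w2
13. not p2, w2
14. p1, w2
15. not p1, w2
Accessibility: w0Rw0, w0Rw1, w0Rw2, w1Rw1, w1Rw2, w2Rw2
Branch closes: p1 and not p1 both at w2.
All branches of the tableau close; one closing branch shown above.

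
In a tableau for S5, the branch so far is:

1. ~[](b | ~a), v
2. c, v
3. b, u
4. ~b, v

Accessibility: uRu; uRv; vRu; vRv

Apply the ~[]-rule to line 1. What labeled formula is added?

a fresh world w with vRw, and ~(b | ~a) at w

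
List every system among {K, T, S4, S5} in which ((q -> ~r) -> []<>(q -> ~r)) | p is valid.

S4-tableau for the negation ~(((q -> ~r) -> []<>(q -> ~r)) | p):
1. ~(((q -> ~r) -> []<>(q -> ~r)) | p), w0
2. ~((q -> ~r) -> []<>(q -> ~r)), w0   [~|-rule on 1]
3. ~p, w0   [~|-rule on 1]
4. q -> ~r, w0   [~->-rule on 2]
5. ~[]<>(q -> ~r), w0   [~->-rule on 2]
6. ~r, w0   [->-rule on 4 (branches; this branch)]
7. ~<>(q -> ~r), w1   [~[]-rule on 5: fresh world w1, w0Rw1]
8. ~(q -> ~r), w1   [~<>-rule on 7 via w1Rw1]
9. q, w1   [~->-rule on 8]
10. r, w1   [~->-rule on 8]
Accessibility: w0Rw0, w0Rw1, w1Rw1
Complete open branch: countermodel on an S4-frame, so not valid in S4, nor in K, T (the same frame is also a K-frame and a T-frame).
S5-tableau for the negation ~(((q -> ~r) -> []<>(q -> ~r)) | p):
1. ~(((q -> ~r) -> []<>(q -> ~r)) | p), w0
2. ~((q -> ~r) -> []<>(q -> ~r)), w0   [~|-rule on 1]
3. ~p, w0   [~|-rule on 1]
4. q -> ~r, w0   [~->-rule on 2]
5. ~[]<>(q -> ~r), w0   [~->-rule on 2]
6. ~r, w0   [->-rule on 4 (branches; this branch)]
7. ~<>(q -> ~r), w1   [~[]-rule on 5: fresh world w1, w0Rw1]
8. ~(q -> ~r), w0   [~<>-rule on 7 via w1Rw0]
9. q, w0   [~->-rule on 8]
10. r, w0   [~->-rule on 8]
Accessibility: w0Rw0, w0Rw1, w1Rw0, w1Rw1
Branch closes: r and ~r both at w0.
Every branch closes (one shown): valid in S5.

S5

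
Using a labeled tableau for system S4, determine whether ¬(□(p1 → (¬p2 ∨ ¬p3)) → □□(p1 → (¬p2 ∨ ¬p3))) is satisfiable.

1. ¬(□(p1 → (¬p2 ∨ ¬p3)) → □□(p1 → (¬p2 ∨ ¬p3))), 0
2. □(p1 → (¬p2 ∨ ¬p3)), 0   [¬→-rule on 1]
3. ¬□□(p1 → (¬p2 ∨ ¬p3)), 0   [¬→-rule on 1]
4. p1 → (¬p2 ∨ ¬p3), 0   [□-rule on 2 via 0R0]
5. ¬p2 ∨ ¬p3, 0   [→-rule on 4 (branches; this branch)]
6. ¬p3, 0   [∨-rule on 5 (branches; this branch)]
7. ¬□(p1 → (¬p2 ∨ ¬p3)), 1   [¬□-rule on 3: fresh world 1, 0R1]
8. p1 → (¬p2 ∨ ¬p3), 1   [□-rule on 2 via 0R1]
9. ¬p2 ∨ ¬p3, 1   [→-rule on 8 (branches; this branch)]
10. ¬p3, 1   [∨-rule on 9 (branches; this branch)]
11. ¬(p1 → (¬p2 ∨ ¬p3)), 2   [¬□-rule on 7: fresh world 2, 1R2]
12. p1, 2   [¬→-rule on 11]
13. ¬(¬p2 ∨ ¬p3), 2   [¬→-rule on 11]
14. p2, 2   [¬∨-rule on 13]
15. p3, 2   [¬∨-rule on 13]
16. p1 → (¬p2 ∨ ¬p3), 2   [□-rule on 2 via 0R2]
17. ¬p2 ∨ ¬p3, 2   [→-rule on 16 (branches; this branch)]
18. ¬p3, 2   [∨-rule on 17 (branches; this branch)]
Accessibility: 0R0, 0R1, 0R2, 1R1, 1R2, 2R2
Branch closes: p3 and ¬p3 both at 2.
All branches of the tableau close; one closing branch shown above.

Unsatisfiable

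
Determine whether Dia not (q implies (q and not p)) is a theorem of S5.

Tableau for the negation not Dia not (q implies (q and not p)):
1. not Dia not (q implies (q and not p)), u
2. q implies (q and not p), u
3. q and not p, u
4. q, u
5. not p, u
Accessibility: uRu
The negation has an open branch (countermodel exists).

No, not valid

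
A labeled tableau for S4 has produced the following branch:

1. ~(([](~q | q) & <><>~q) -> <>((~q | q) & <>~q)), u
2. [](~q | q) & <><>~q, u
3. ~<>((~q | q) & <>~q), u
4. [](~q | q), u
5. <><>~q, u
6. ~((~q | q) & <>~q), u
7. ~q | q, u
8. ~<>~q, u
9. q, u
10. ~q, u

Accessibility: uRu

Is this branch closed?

Both q and ~q appear at u.

Closed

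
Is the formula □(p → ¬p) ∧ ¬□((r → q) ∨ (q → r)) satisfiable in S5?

1. □(p → ¬p) ∧ ¬□((r → q) ∨ (q → r)), w0
2. □(p → ¬p), w0
3. ¬□((r → q) ∨ (q → r)), w0
4. p → ¬p, w0
5. ¬p, w0
6. ¬((r → q) ∨ (q → r)), w1
7. ¬(r → q), w1
8. ¬(q → r), w1
9. r, w1
10. ¬q, w1
11. q, w1
12. ¬r, w1
Accessibility: w0Rw0, w0Rw1, w1Rw0, w1Rw1
Branch closes: q and ¬q both at w1.
All branches of the tableau close; one closing branch shown above.

No, unsatisfiable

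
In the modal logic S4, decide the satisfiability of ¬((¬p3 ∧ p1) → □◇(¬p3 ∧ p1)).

Satisfiable

1. ¬((¬p3 ∧ p1) → □◇(¬p3 ∧ p1)), 0
2. ¬p3 ∧ p1, 0
3. ¬□◇(¬p3 ∧ p1), 0
4. ¬p3, 0
5. p1, 0
6. ¬◇(¬p3 ∧ p1), 1
7. ¬(¬p3 ∧ p1), 1
8. ¬p1, 1
Accessibility: 0R0, 0R1, 1R1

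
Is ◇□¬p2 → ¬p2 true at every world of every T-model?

Tableau for the negation ¬(◇□¬p2 → ¬p2):
1. ¬(◇□¬p2 → ¬p2), u
2. ◇□¬p2, u
3. p2, u
4. □¬p2, v
5. ¬p2, v
Accessibility: uRu, uRv, vRv
The negation has an open branch (countermodel exists).

Invalid (countermodel exists)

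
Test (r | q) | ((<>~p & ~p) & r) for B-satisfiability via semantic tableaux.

Satisfiable (open branch found)

1. (r | q) | ((<>~p & ~p) & r), w0
2. (<>~p & ~p) & r, w0
3. <>~p & ~p, w0
4. r, w0
5. <>~p, w0
6. ~p, w0
7. ~p, w1
Accessibility: w0Rw0, w0Rw1, w1Rw0, w1Rw1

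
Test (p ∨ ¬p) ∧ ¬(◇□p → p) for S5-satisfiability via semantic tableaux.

Unsatisfiable (every branch closes)

1. (p ∨ ¬p) ∧ ¬(◇□p → p), w0
2. p ∨ ¬p, w0
3. ¬(◇□p → p), w0
4. ◇□p, w0
5. ¬p, w0
6. □p, w1
7. p, w0
Accessibility: w0Rw0, w0Rw1, w1Rw0, w1Rw1
Branch closes: p and ¬p both at w0.
(One branch shown.) All branches close.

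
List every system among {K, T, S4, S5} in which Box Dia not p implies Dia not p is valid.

K-tableau for the negation not (Box Dia not p implies Dia not p):
1. not (Box Dia not p implies Dia not p), 0
2. Box Dia not p, 0
3. not Dia not p, 0
Complete open branch: countermodel on a K-frame, so not valid in K.
T-tableau for the negation not (Box Dia not p implies Dia not p):
1. not (Box Dia not p implies Dia not p), 0
2. Box Dia not p, 0
3. not Dia not p, 0
4. Dia not p, 0
5. p, 0
6. not p, 1
7. Dia not p, 1
8. p, 1
Accessibility: 0R0, 0R1, 1R1
Branch closes: p and not p both at 1.
Every branch closes (one shown): valid in T, hence also in S4, S5 (every theorem of T is a theorem of S4 and S5).

T, S4, S5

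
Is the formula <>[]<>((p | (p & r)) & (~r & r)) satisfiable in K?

1. <>[]<>((p | (p & r)) & (~r & r)), u
2. []<>((p | (p & r)) & (~r & r)), v   [<>-rule on 1: fresh world v, uRv]
Accessibility: uRv

Yes, satisfiable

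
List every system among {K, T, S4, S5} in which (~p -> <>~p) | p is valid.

K-tableau for the negation ~((~p -> <>~p) | p):
1. ~((~p -> <>~p) | p), w0
2. ~(~p -> <>~p), w0
3. ~p, w0
4. ~<>~p, w0
Complete open branch: countermodel on a K-frame, so not valid in K.
T-tableau for the negation ~((~p -> <>~p) | p):
1. ~((~p -> <>~p) | p), w0
2. ~(~p -> <>~p), w0
3. ~p, w0
4. ~<>~p, w0
5. p, w0
Accessibility: w0Rw0
Branch closes: p and ~p both at w0.
Every branch closes (one shown): valid in T, hence also in S4, S5 (every theorem of T is a theorem of S4 and S5).

T, S4, S5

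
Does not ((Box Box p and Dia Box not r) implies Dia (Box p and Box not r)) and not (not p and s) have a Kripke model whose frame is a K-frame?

Unsatisfiable (every branch closes)

1. not ((Box Box p and Dia Box not r) implies Dia (Box p and Box not r)) and not (not p and s), 0
2. not ((Box Box p and Dia Box not r) implies Dia (Box p and Box not r)), 0
3. not (not p and s), 0
4. Box Box p and Dia Box not r, 0
5. not Dia (Box p and Box not r), 0
6. Box Box p, 0
7. Dia Box not r, 0
8. not s, 0
9. Box not r, 1
10. not (Box p and Box not r), 1
11. Box p, 1
12. not Box p, 1
13. not p, 2
14. not r, 2
15. p, 2
Accessibility: 0R1, 1R2
Branch closes: p and not p both at 2.
All branches of the tableau close; one closing branch shown above.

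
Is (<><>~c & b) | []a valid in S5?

Tableau for the negation ~((<><>~c & b) | []a):
1. ~((<><>~c & b) | []a), u
2. ~(<><>~c & b), u
3. ~[]a, u
4. ~b, u
5. ~a, v
Accessibility: uRu, uRv, vRu, vRv
The negation has an open branch (countermodel exists).

Invalid (countermodel exists)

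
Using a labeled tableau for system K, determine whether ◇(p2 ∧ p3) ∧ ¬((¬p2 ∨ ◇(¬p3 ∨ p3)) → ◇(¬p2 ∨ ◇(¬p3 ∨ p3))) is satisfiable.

1. ◇(p2 ∧ p3) ∧ ¬((¬p2 ∨ ◇(¬p3 ∨ p3)) → ◇(¬p2 ∨ ◇(¬p3 ∨ p3))), u
2. ◇(p2 ∧ p3), u   [∧-rule on 1]
3. ¬((¬p2 ∨ ◇(¬p3 ∨ p3)) → ◇(¬p2 ∨ ◇(¬p3 ∨ p3))), u   [∧-rule on 1]
4. ¬p2 ∨ ◇(¬p3 ∨ p3), u   [¬→-rule on 3]
5. ¬◇(¬p2 ∨ ◇(¬p3 ∨ p3)), u   [¬→-rule on 3]
6. ◇(¬p3 ∨ p3), u   [∨-rule on 4 (branches; this branch)]
7. p2 ∧ p3, v   [◇-rule on 2: fresh world v, uRv]
8. p2, v   [∧-rule on 7]
9. p3, v   [∧-rule on 7]
10. ¬(¬p2 ∨ ◇(¬p3 ∨ p3)), v   [¬◇-rule on 5 via uRv]
11. ¬◇(¬p3 ∨ p3), v   [¬∨-rule on 10]
12. ¬p3 ∨ p3, w   [◇-rule on 6: fresh world w, uRw]
13. ¬(¬p2 ∨ ◇(¬p3 ∨ p3)), w   [¬◇-rule on 5 via uRw]
14. p2, w   [¬∨-rule on 13]
15. ¬◇(¬p3 ∨ p3), w   [¬∨-rule on 13]
16. p3, w   [∨-rule on 12 (branches; this branch)]
Accessibility: uRv, uRw

Satisfiable (open branch found)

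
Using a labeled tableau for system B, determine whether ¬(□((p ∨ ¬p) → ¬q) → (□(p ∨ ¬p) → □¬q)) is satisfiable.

1. ¬(□((p ∨ ¬p) → ¬q) → (□(p ∨ ¬p) → □¬q)), u
2. □((p ∨ ¬p) → ¬q), u
3. ¬(□(p ∨ ¬p) → □¬q), u
4. □(p ∨ ¬p), u
5. ¬□¬q, u
6. (p ∨ ¬p) → ¬q, u
7. p ∨ ¬p, u
8. ¬q, u
9. ¬p, u
10. q, v
11. (p ∨ ¬p) → ¬q, v
12. p ∨ ¬p, v
13. ¬(p ∨ ¬p), v
14. ¬p, v
15. p, v
Accessibility: uRu, uRv, vRu, vRv
Branch closes: p and ¬p both at v.
Every branch closes; the branch above is one of them.

Unsatisfiable (every branch closes)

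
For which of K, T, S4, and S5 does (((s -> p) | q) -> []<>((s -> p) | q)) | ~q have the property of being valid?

S4-tableau for the negation ~((((s -> p) | q) -> []<>((s -> p) | q)) | ~q):
1. ~((((s -> p) | q) -> []<>((s -> p) | q)) | ~q), 0
2. ~(((s -> p) | q) -> []<>((s -> p) | q)), 0
3. q, 0
4. (s -> p) | q, 0
5. ~[]<>((s -> p) | q), 0
6. ~<>((s -> p) | q), 1
7. ~((s -> p) | q), 1
8. ~(s -> p), 1
9. ~q, 1
10. s, 1
11. ~p, 1
Accessibility: 0R0, 0R1, 1R1
Complete open branch: countermodel on an S4-frame, so not valid in S4, nor in K, T (the same frame is also a K-frame and a T-frame).
S5-tableau for the negation ~((((s -> p) | q) -> []<>((s -> p) | q)) | ~q):
1. ~((((s -> p) | q) -> []<>((s -> p) | q)) | ~q), 0
2. ~(((s -> p) | q) -> []<>((s -> p) | q)), 0
3. q, 0
4. (s -> p) | q, 0
5. ~[]<>((s -> p) | q), 0
6. s -> p, 0
7. p, 0
8. ~<>((s -> p) | q), 1
9. ~((s -> p) | q), 0
10. ~(s -> p), 0
11. ~q, 0
Accessibility: 0R0, 0R1, 1R0, 1R1
Branch closes: q and ~q both at 0.
Every branch closes (one shown): valid in S5.

S5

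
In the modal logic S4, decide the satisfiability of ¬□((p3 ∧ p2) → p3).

1. ¬□((p3 ∧ p2) → p3), u
2. ¬((p3 ∧ p2) → p3), v
3. p3 ∧ p2, v
4. ¬p3, v
5. p3, v
6. p2, v
Accessibility: uRu, uRv, vRv
Branch closes: p3 and ¬p3 both at v.
Every branch closes; the branch above is one of them.

Unsatisfiable (every branch closes)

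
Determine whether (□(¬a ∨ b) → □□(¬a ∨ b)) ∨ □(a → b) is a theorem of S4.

Yes, valid

Tableau for the negation ¬((□(¬a ∨ b) → □□(¬a ∨ b)) ∨ □(a → b)):
1. ¬((□(¬a ∨ b) → □□(¬a ∨ b)) ∨ □(a → b)), u
2. ¬(□(¬a ∨ b) → □□(¬a ∨ b)), u   [¬∨-rule on 1]
3. ¬□(a → b), u   [¬∨-rule on 1]
4. □(¬a ∨ b), u   [¬→-rule on 2]
5. ¬□□(¬a ∨ b), u   [¬→-rule on 2]
6. ¬a ∨ b, u   [□-rule on 4 via uRu]
7. b, u   [∨-rule on 6 (branches; this branch)]
8. ¬(a → b), v   [¬□-rule on 3: fresh world v, uRv]
9. a, v   [¬→-rule on 8]
10. ¬b, v   [¬→-rule on 8]
11. ¬a ∨ b, v   [□-rule on 4 via uRv]
12. b, v   [∨-rule on 11 (branches; this branch)]
Accessibility: uRu, uRv, vRv
Branch closes: b and ¬b both at v.
Every branch of the negation's tableau closes; the branch above is one of them.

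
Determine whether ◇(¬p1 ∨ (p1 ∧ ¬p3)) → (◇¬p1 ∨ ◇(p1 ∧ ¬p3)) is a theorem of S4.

Yes, valid

Tableau for the negation ¬(◇(¬p1 ∨ (p1 ∧ ¬p3)) → (◇¬p1 ∨ ◇(p1 ∧ ¬p3))):
1. ¬(◇(¬p1 ∨ (p1 ∧ ¬p3)) → (◇¬p1 ∨ ◇(p1 ∧ ¬p3))), u
2. ◇(¬p1 ∨ (p1 ∧ ¬p3)), u
3. ¬(◇¬p1 ∨ ◇(p1 ∧ ¬p3)), u
4. ¬◇¬p1, u
5. ¬◇(p1 ∧ ¬p3), u
6. p1, u
7. ¬(p1 ∧ ¬p3), u
8. p3, u
9. ¬p1 ∨ (p1 ∧ ¬p3), v
10. p1, v
11. ¬(p1 ∧ ¬p3), v
12. p1 ∧ ¬p3, v
13. ¬p3, v
14. p3, v
Accessibility: uRu, uRv, vRv
Branch closes: p3 and ¬p3 both at v.
Every branch of the negation's tableau closes; the branch above is one of them.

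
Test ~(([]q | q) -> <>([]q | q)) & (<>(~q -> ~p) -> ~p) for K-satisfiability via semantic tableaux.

Satisfiable

1. ~(([]q | q) -> <>([]q | q)) & (<>(~q -> ~p) -> ~p), 0
2. ~(([]q | q) -> <>([]q | q)), 0
3. <>(~q -> ~p) -> ~p, 0
4. []q | q, 0
5. ~<>([]q | q), 0
6. ~p, 0
7. q, 0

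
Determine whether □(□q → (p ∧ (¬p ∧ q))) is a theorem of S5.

No, not valid

Tableau for the negation ¬□(□q → (p ∧ (¬p ∧ q))):
1. ¬□(□q → (p ∧ (¬p ∧ q))), u
2. ¬(□q → (p ∧ (¬p ∧ q))), v   [¬□-rule on 1: fresh world v, uRv]
3. □q, v   [¬→-rule on 2]
4. ¬(p ∧ (¬p ∧ q)), v   [¬→-rule on 2]
5. q, u   [□-rule on 3 via vRu]
6. q, v   [□-rule on 3 via vRv]
7. ¬(¬p ∧ q), v   [¬∧-rule on 4 (branches; this branch)]
8. p, v   [¬∧-rule on 7 (branches; this branch)]
Accessibility: uRu, uRv, vRu, vRv
The negation has an open branch (countermodel exists).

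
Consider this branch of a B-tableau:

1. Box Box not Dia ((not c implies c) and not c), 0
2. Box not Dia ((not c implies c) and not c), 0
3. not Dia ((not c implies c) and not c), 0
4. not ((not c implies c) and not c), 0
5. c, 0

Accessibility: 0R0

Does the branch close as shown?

No, open

No atom appears with both signs at the same world.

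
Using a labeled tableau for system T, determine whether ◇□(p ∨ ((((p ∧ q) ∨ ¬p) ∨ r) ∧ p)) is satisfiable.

1. ◇□(p ∨ ((((p ∧ q) ∨ ¬p) ∨ r) ∧ p)), w0
2. □(p ∨ ((((p ∧ q) ∨ ¬p) ∨ r) ∧ p)), w1
3. p ∨ ((((p ∧ q) ∨ ¬p) ∨ r) ∧ p), w1
4. (((p ∧ q) ∨ ¬p) ∨ r) ∧ p, w1
5. ((p ∧ q) ∨ ¬p) ∨ r, w1
6. p, w1
7. r, w1
Accessibility: w0Rw0, w0Rw1, w1Rw1

Satisfiable (open branch found)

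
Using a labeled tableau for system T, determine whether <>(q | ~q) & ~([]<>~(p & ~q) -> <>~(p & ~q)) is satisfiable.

1. <>(q | ~q) & ~([]<>~(p & ~q) -> <>~(p & ~q)), w0
2. <>(q | ~q), w0
3. ~([]<>~(p & ~q) -> <>~(p & ~q)), w0
4. []<>~(p & ~q), w0
5. ~<>~(p & ~q), w0
6. <>~(p & ~q), w0
7. p & ~q, w0
8. p, w0
9. ~q, w0
10. q | ~q, w1
11. <>~(p & ~q), w1
12. p & ~q, w1
13. p, w1
14. ~q, w1
15. ~(p & ~q), w2
16. <>~(p & ~q), w2
17. p & ~q, w2
18. p, w2
19. ~q, w2
20. q, w2
Accessibility: w0Rw0, w0Rw1, w0Rw2, w1Rw1, w2Rw2
Branch closes: q and ~q both at w2.
(One branch shown.) All branches close.

No, unsatisfiable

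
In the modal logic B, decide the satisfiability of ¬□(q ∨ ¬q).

1. ¬□(q ∨ ¬q), u
2. ¬(q ∨ ¬q), v   [¬□-rule on 1: fresh world v, uRv]
3. ¬q, v   [¬∨-rule on 2]
4. q, v   [¬∨-rule on 2]
Accessibility: uRu, uRv, vRu, vRv
Branch closes: q and ¬q both at v.
All branches of the tableau close; one closing branch shown above.

Unsatisfiable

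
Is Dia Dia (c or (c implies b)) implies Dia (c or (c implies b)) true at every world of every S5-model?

Yes, valid

Tableau for the negation not (Dia Dia (c or (c implies b)) implies Dia (c or (c implies b))):
1. not (Dia Dia (c or (c implies b)) implies Dia (c or (c implies b))), w0
2. Dia Dia (c or (c implies b)), w0
3. not Dia (c or (c implies b)), w0
4. not (c or (c implies b)), w0
5. not c, w0
6. not (c implies b), w0
7. c, w0
8. not b, w0
Accessibility: w0Rw0
Branch closes: c and not c both at w0.
Every branch of the negation's tableau closes; the branch above is one of them.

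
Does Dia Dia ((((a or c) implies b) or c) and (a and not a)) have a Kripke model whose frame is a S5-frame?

1. Dia Dia ((((a or c) implies b) or c) and (a and not a)), u
2. Dia ((((a or c) implies b) or c) and (a and not a)), v
3. (((a or c) implies b) or c) and (a and not a), w
4. ((a or c) implies b) or c, w
5. a and not a, w
6. a, w
7. not a, w
Accessibility: uRu, uRv, uRw, vRu, vRv, vRw, wRu, wRv, wRw
Branch closes: a and not a both at w.
Every branch closes; the branch above is one of them.

Unsatisfiable (every branch closes)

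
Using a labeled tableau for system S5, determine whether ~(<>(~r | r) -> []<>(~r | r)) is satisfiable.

No, unsatisfiable

1. ~(<>(~r | r) -> []<>(~r | r)), u
2. <>(~r | r), u   [~->-rule on 1]
3. ~[]<>(~r | r), u   [~->-rule on 1]
4. ~r | r, v   [<>-rule on 2: fresh world v, uRv]
5. r, v   [|-rule on 4 (branches; this branch)]
6. ~<>(~r | r), w   [~[]-rule on 3: fresh world w, uRw]
7. ~(~r | r), u   [~<>-rule on 6 via wRu]
8. r, u   [~|-rule on 7]
9. ~r, u   [~|-rule on 7]
Accessibility: uRu, uRv, uRw, vRu, vRv, vRw, wRu, wRv, wRw
Branch closes: r and ~r both at u.
All branches of the tableau close; one closing branch shown above.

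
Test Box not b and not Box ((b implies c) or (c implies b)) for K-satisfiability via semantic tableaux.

1. Box not b and not Box ((b implies c) or (c implies b)), u
2. Box not b, u   [and-rule on 1]
3. not Box ((b implies c) or (c implies b)), u   [and-rule on 1]
4. not ((b implies c) or (c implies b)), v   [neg-Box-rule on 3: fresh world v, uRv]
5. not (b implies c), v   [neg-or-rule on 4]
6. not (c implies b), v   [neg-or-rule on 4]
7. b, v   [neg-implies-rule on 5]
8. not c, v   [neg-implies-rule on 5]
9. c, v   [neg-implies-rule on 6]
10. not b, v   [neg-implies-rule on 6]
Accessibility: uRv
Branch closes: c and not c both at v.
Every branch closes; the branch above is one of them.

Unsatisfiable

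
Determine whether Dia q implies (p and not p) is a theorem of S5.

Invalid (countermodel exists)

Tableau for the negation not (Dia q implies (p and not p)):
1. not (Dia q implies (p and not p)), 0
2. Dia q, 0
3. not (p and not p), 0
4. p, 0
5. q, 1
Accessibility: 0R0, 0R1, 1R0, 1R1
The negation has an open branch (countermodel exists).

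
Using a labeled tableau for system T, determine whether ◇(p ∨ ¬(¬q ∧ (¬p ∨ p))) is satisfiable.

1. ◇(p ∨ ¬(¬q ∧ (¬p ∨ p))), 0
2. p ∨ ¬(¬q ∧ (¬p ∨ p)), 1
3. ¬(¬q ∧ (¬p ∨ p)), 1
4. q, 1
Accessibility: 0R0, 0R1, 1R1

Satisfiable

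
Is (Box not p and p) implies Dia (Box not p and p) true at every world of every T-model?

Tableau for the negation not ((Box not p and p) implies Dia (Box not p and p)):
1. not ((Box not p and p) implies Dia (Box not p and p)), u
2. Box not p and p, u
3. not Dia (Box not p and p), u
4. Box not p, u
5. p, u
6. not (Box not p and p), u
7. not p, u
Accessibility: uRu
Branch closes: p and not p both at u.
Every branch of the negation's tableau closes; the branch above is one of them.

Valid in T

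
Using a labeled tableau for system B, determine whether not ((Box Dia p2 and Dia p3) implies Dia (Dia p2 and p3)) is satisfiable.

Unsatisfiable

1. not ((Box Dia p2 and Dia p3) implies Dia (Dia p2 and p3)), u
2. Box Dia p2 and Dia p3, u
3. not Dia (Dia p2 and p3), u
4. Box Dia p2, u
5. Dia p3, u
6. not (Dia p2 and p3), u
7. Dia p2, u
8. not p3, u
9. p3, v
10. not (Dia p2 and p3), v
11. Dia p2, v
12. not Dia p2, v
13. not p2, u
14. not p2, v
15. p2, w
16. not (Dia p2 and p3), w
17. Dia p2, w
18. not p3, w
19. p2, x
20. not p2, x
Accessibility: uRu, uRv, uRw, vRu, vRv, vRx, wRu, wRw, xRv, xRx
Branch closes: p2 and not p2 both at x.
Every branch closes; the branch above is one of them.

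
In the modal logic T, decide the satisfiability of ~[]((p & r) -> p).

1. ~[]((p & r) -> p), u
2. ~((p & r) -> p), v
3. p & r, v
4. ~p, v
5. p, v
6. r, v
Accessibility: uRu, uRv, vRv
Branch closes: p and ~p both at v.
All branches of the tableau close; one closing branch shown above.

Unsatisfiable (every branch closes)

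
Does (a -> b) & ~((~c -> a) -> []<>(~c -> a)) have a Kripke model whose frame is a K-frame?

1. (a -> b) & ~((~c -> a) -> []<>(~c -> a)), u
2. a -> b, u
3. ~((~c -> a) -> []<>(~c -> a)), u
4. ~c -> a, u
5. ~[]<>(~c -> a), u
6. b, u
7. a, u
8. ~<>(~c -> a), v
Accessibility: uRv

Satisfiable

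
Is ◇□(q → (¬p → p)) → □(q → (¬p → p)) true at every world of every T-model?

Tableau for the negation ¬(◇□(q → (¬p → p)) → □(q → (¬p → p))):
1. ¬(◇□(q → (¬p → p)) → □(q → (¬p → p))), 0
2. ◇□(q → (¬p → p)), 0
3. ¬□(q → (¬p → p)), 0
4. □(q → (¬p → p)), 1
5. q → (¬p → p), 1
6. ¬p → p, 1
7. p, 1
8. ¬(q → (¬p → p)), 2
9. q, 2
10. ¬(¬p → p), 2
11. ¬p, 2
Accessibility: 0R0, 0R1, 0R2, 1R1, 2R2
The negation has an open branch (countermodel exists).

No, not valid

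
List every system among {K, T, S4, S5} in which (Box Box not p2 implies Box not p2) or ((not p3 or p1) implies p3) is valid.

T, S4, S5

K-tableau for the negation not ((Box Box not p2 implies Box not p2) or ((not p3 or p1) implies p3)):
1. not ((Box Box not p2 implies Box not p2) or ((not p3 or p1) implies p3)), w0
2. not (Box Box not p2 implies Box not p2), w0
3. not ((not p3 or p1) implies p3), w0
4. Box Box not p2, w0
5. not Box not p2, w0
6. not p3 or p1, w0
7. not p3, w0
8. p1, w0
9. p2, w1
10. Box not p2, w1
Accessibility: w0Rw1
Complete open branch: countermodel on a K-frame, so not valid in K.
T-tableau for the negation not ((Box Box not p2 implies Box not p2) or ((not p3 or p1) implies p3)):
1. not ((Box Box not p2 implies Box not p2) or ((not p3 or p1) implies p3)), w0
2. not (Box Box not p2 implies Box not p2), w0
3. not ((not p3 or p1) implies p3), w0
4. Box Box not p2, w0
5. not Box not p2, w0
6. not p3 or p1, w0
7. not p3, w0
8. Box not p2, w0
9. not p2, w0
10. p1, w0
11. p2, w1
12. Box not p2, w1
13. not p2, w1
Accessibility: w0Rw0, w0Rw1, w1Rw1
Branch closes: p2 and not p2 both at w1.
Every branch closes (one shown): valid in T, hence also in S4, S5 (every theorem of T is a theorem of S4 and S5).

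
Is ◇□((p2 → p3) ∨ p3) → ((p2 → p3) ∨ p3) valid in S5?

Valid in S5

Tableau for the negation ¬(◇□((p2 → p3) ∨ p3) → ((p2 → p3) ∨ p3)):
1. ¬(◇□((p2 → p3) ∨ p3) → ((p2 → p3) ∨ p3)), u
2. ◇□((p2 → p3) ∨ p3), u
3. ¬((p2 → p3) ∨ p3), u
4. ¬(p2 → p3), u
5. ¬p3, u
6. p2, u
7. □((p2 → p3) ∨ p3), v
8. (p2 → p3) ∨ p3, u
9. (p2 → p3) ∨ p3, v
10. p2 → p3, u
11. p3, v
12. p3, u
Accessibility: uRu, uRv, vRu, vRv
Branch closes: p3 and ¬p3 both at u.
Every branch of the negation's tableau closes; the branch above is one of them.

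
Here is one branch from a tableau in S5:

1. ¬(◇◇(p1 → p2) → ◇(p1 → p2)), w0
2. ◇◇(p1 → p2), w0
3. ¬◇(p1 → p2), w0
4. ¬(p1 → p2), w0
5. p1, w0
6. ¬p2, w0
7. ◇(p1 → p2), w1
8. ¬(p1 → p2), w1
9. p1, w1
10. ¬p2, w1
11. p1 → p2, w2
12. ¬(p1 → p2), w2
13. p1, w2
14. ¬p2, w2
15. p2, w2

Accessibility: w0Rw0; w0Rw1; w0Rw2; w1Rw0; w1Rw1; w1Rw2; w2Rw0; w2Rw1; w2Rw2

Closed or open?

Both p2 and ¬p2 appear at w2.

Yes, closed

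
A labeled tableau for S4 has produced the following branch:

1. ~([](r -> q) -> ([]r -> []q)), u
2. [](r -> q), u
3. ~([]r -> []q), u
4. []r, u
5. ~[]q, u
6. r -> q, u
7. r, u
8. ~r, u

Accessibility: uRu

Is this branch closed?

Both r and ~r appear at u.

Yes, closed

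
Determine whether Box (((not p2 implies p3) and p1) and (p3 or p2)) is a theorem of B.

Tableau for the negation not Box (((not p2 implies p3) and p1) and (p3 or p2)):
1. not Box (((not p2 implies p3) and p1) and (p3 or p2)), u
2. not (((not p2 implies p3) and p1) and (p3 or p2)), v
3. not (p3 or p2), v
4. not p3, v
5. not p2, v
Accessibility: uRu, uRv, vRu, vRv
The negation has an open branch (countermodel exists).

Invalid (countermodel exists)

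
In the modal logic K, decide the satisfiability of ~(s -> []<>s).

Satisfiable (open branch found)

1. ~(s -> []<>s), u
2. s, u
3. ~[]<>s, u
4. ~<>s, v
Accessibility: uRv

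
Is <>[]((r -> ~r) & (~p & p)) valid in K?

Tableau for the negation ~<>[]((r -> ~r) & (~p & p)):
1. ~<>[]((r -> ~r) & (~p & p)), w0
The negation has an open branch (countermodel exists).

Not valid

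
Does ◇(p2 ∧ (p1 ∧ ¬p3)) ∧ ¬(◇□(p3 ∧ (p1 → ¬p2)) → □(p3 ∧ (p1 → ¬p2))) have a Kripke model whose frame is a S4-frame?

Satisfiable (open branch found)

1. ◇(p2 ∧ (p1 ∧ ¬p3)) ∧ ¬(◇□(p3 ∧ (p1 → ¬p2)) → □(p3 ∧ (p1 → ¬p2))), u
2. ◇(p2 ∧ (p1 ∧ ¬p3)), u
3. ¬(◇□(p3 ∧ (p1 → ¬p2)) → □(p3 ∧ (p1 → ¬p2))), u
4. ◇□(p3 ∧ (p1 → ¬p2)), u
5. ¬□(p3 ∧ (p1 → ¬p2)), u
6. p2 ∧ (p1 ∧ ¬p3), v
7. p2, v
8. p1 ∧ ¬p3, v
9. p1, v
10. ¬p3, v
11. □(p3 ∧ (p1 → ¬p2)), w
12. p3 ∧ (p1 → ¬p2), w
13. p3, w
14. p1 → ¬p2, w
15. ¬p2, w
16. ¬(p3 ∧ (p1 → ¬p2)), x
17. ¬(p1 → ¬p2), x
18. p1, x
19. p2, x
Accessibility: uRu, uRv, uRw, uRx, vRv, wRw, xRx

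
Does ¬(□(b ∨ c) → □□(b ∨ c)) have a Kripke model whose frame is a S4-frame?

1. ¬(□(b ∨ c) → □□(b ∨ c)), 0
2. □(b ∨ c), 0
3. ¬□□(b ∨ c), 0
4. b ∨ c, 0
5. c, 0
6. ¬□(b ∨ c), 1
7. b ∨ c, 1
8. c, 1
9. ¬(b ∨ c), 2
10. ¬b, 2
11. ¬c, 2
12. b ∨ c, 2
13. c, 2
Accessibility: 0R0, 0R1, 0R2, 1R1, 1R2, 2R2
Branch closes: c and ¬c both at 2.
(One branch shown.) All branches close.

Unsatisfiable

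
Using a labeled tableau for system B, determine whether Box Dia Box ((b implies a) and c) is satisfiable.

1. Box Dia Box ((b implies a) and c), w0
2. Dia Box ((b implies a) and c), w0
3. Box ((b implies a) and c), w1
4. Dia Box ((b implies a) and c), w1
5. (b implies a) and c, w0
6. b implies a, w0
7. c, w0
8. (b implies a) and c, w1
9. b implies a, w1
10. c, w1
11. a, w0
12. a, w1
13. Box ((b implies a) and c), w2
14. (b implies a) and c, w2
15. b implies a, w2
16. c, w2
17. a, w2
Accessibility: w0Rw0, w0Rw1, w1Rw0, w1Rw1, w1Rw2, w2Rw1, w2Rw2

Satisfiable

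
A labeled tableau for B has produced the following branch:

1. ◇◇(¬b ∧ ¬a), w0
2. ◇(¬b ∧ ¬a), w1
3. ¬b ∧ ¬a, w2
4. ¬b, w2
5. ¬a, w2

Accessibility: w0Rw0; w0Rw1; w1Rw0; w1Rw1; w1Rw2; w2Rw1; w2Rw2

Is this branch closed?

No atom appears with both signs at the same world.

Not closed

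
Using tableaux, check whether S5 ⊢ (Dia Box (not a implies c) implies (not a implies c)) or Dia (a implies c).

Valid in S5

Tableau for the negation not ((Dia Box (not a implies c) implies (not a implies c)) or Dia (a implies c)):
1. not ((Dia Box (not a implies c) implies (not a implies c)) or Dia (a implies c)), w0
2. not (Dia Box (not a implies c) implies (not a implies c)), w0
3. not Dia (a implies c), w0
4. Dia Box (not a implies c), w0
5. not (not a implies c), w0
6. not a, w0
7. not c, w0
8. not (a implies c), w0
9. a, w0
Accessibility: w0Rw0
Branch closes: a and not a both at w0.
Every branch of the negation's tableau closes; the branch above is one of them.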